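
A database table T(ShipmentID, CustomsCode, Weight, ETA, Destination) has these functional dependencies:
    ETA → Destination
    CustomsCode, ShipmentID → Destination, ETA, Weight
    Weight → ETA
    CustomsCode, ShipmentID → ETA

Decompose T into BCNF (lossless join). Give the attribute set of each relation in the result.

Candidate key of the original relation: {CustomsCode, ShipmentID}.
In {CustomsCode, Destination, ETA, ShipmentID, Weight}, {ETA} is not a superkey ({ETA}⁺ restricted to this set is {Destination, ETA}), so split on ETA → Destination into {Destination, ETA} and {CustomsCode, ETA, ShipmentID, Weight}.
{Destination, ETA} is in BCNF.
In {CustomsCode, ETA, ShipmentID, Weight}, {Weight} is not a superkey ({Weight}⁺ restricted to this set is {ETA, Weight}), so split on Weight → ETA into {ETA, Weight} and {CustomsCode, ShipmentID, Weight}.
{ETA, Weight} is in BCNF.
{CustomsCode, ShipmentID, Weight} is in BCNF.

{CustomsCode, ShipmentID, Weight}; {Destination, ETA}; {ETA, Weight}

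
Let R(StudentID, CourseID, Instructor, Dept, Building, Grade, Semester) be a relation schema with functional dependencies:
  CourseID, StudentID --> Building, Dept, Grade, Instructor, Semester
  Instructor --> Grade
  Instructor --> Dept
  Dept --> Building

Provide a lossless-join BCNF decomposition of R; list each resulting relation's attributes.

{Building, Dept}; {CourseID, Instructor, Semester, StudentID}; {Dept, Grade, Instructor}

Candidate key of the original relation: {CourseID, StudentID}.
Within {Building, CourseID, Dept, Grade, Instructor, Semester, StudentID}: {Instructor}⁺ ∩ {Building, CourseID, Dept, Grade, Instructor, Semester, StudentID} = {Building, Dept, Grade, Instructor}, not the whole set, so Instructor --> Building, Dept, Grade violates BCNF; decompose into {Building, Dept, Grade, Instructor} and {CourseID, Instructor, Semester, StudentID}.
Within {Building, Dept, Grade, Instructor}: {Dept}⁺ ∩ {Building, Dept, Grade, Instructor} = {Building, Dept}, not the whole set, so Dept --> Building violates BCNF; decompose into {Building, Dept} and {Dept, Grade, Instructor}.
{Building, Dept} is in BCNF.
{Dept, Grade, Instructor} is in BCNF.
{CourseID, Instructor, Semester, StudentID} is in BCNF.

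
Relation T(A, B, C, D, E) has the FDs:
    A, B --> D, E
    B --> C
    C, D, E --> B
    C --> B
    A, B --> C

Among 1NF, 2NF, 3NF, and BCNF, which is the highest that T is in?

3NF

Candidate keys: {A, B}, {A, C}. Prime attributes: {A, B, C}.
B --> C: {B}⁺ = {B, C}, which is not all of the attributes, so the left side is not a superkey — BCNF is violated.
Its right-hand attributes {C} are all prime, as are those of every other non-superkey FD — the relation is in 3NF.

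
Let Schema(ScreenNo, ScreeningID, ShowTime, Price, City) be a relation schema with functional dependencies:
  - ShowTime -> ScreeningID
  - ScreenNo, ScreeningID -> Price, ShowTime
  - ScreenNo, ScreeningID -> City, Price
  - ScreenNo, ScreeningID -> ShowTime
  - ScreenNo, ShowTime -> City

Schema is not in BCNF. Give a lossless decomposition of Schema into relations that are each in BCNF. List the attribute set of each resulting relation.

{City, Price, ScreenNo, ShowTime}; {ScreeningID, ShowTime}

Candidate keys of the original relation: {ScreenNo, ScreeningID}, {ScreenNo, ShowTime}.
{City, Price, ScreenNo, ScreeningID, ShowTime}: {ShowTime} determines {ScreeningID, ShowTime} here but is not a superkey — split on ShowTime -> ScreeningID, giving {ScreeningID, ShowTime} and {City, Price, ScreenNo, ShowTime}.
{ScreeningID, ShowTime} has no BCNF violation.
{City, Price, ScreenNo, ShowTime} has no BCNF violation.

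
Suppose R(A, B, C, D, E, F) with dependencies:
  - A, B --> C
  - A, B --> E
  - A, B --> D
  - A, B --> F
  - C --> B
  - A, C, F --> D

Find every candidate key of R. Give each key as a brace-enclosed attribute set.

{A} never appears on the right of any FD, so every key must include it.
Closure of {A, B} is {A, B, C, D, E, F}, the whole schema; {A, B} is a candidate key.
Closure of {A, C} is {A, B, C, D, E, F}, the whole schema; {A, C} is a candidate key.
These are minimal and exhaustive — every other superkey contains one of them.

{A, B}, {A, C}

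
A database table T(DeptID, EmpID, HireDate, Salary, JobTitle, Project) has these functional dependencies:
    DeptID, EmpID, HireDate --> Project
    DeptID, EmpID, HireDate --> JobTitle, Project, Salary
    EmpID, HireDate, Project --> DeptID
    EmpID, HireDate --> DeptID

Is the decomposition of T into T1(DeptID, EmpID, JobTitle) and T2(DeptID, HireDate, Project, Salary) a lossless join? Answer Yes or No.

No

T1 ∩ T2 = {DeptID}; its closure under F is {DeptID}.
The closure covers neither T1 nor T2 entirely; the join is not lossless.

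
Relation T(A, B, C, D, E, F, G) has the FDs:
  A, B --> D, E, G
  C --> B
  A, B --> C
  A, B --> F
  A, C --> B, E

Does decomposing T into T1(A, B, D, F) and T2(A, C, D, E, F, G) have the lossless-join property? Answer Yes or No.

No

Common attributes: {A, D, F}; their closure is {A, D, F}.
The closure covers neither T1 nor T2 entirely; the join is not lossless.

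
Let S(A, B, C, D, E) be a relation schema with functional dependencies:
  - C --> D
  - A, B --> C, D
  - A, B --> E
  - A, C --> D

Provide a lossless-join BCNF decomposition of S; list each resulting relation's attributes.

Candidate key of the original relation: {A, B}.
Within {A, B, C, D, E}: {C}⁺ ∩ {A, B, C, D, E} = {C, D}, not the whole set, so C --> D violates BCNF; decompose into {C, D} and {A, B, C, E}.
{C, D} has no BCNF violation.
{A, B, C, E} has no BCNF violation.

{A, B, C, E}; {C, D}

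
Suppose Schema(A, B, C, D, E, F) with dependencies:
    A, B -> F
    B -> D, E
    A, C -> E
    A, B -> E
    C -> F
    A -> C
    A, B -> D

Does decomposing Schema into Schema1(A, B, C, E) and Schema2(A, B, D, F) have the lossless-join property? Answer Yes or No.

Yes

The shared attributes are {A, B} and {A, B}⁺ = {A, B, C, D, E, F}.
This includes all of Schema1, so the common attributes are a superkey of Schema1 — the join is lossless.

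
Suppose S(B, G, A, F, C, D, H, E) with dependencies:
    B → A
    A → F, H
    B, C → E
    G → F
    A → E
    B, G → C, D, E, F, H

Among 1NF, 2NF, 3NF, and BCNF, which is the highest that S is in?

Candidate key: {B, G}. Prime attributes: {B, G}.
B → A: {B}⁺ = {A, B, E, F, H}, which is not all of the attributes, so the left side is not a superkey — BCNF is violated.
Because {A} is non-prime and the left side of B → A is not a superkey, the relation is not in 3NF.
The proper key subset {B} of {B, G} determines non-prime {A, E, F, H}, so the relation is not even in 2NF.

1NF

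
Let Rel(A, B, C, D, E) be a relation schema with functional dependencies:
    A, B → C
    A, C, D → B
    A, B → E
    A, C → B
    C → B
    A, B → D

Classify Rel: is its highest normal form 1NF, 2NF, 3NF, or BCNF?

3NF

Candidate keys: {A, B}, {A, C}. Prime attributes: {A, B, C}.
For C → B we have {C}⁺ = {B, C}; {C} is not a superkey, so BCNF fails.
Since {B} ⊆ prime attributes and every other non-superkey FD also has a prime right side, the schema is in 3NF.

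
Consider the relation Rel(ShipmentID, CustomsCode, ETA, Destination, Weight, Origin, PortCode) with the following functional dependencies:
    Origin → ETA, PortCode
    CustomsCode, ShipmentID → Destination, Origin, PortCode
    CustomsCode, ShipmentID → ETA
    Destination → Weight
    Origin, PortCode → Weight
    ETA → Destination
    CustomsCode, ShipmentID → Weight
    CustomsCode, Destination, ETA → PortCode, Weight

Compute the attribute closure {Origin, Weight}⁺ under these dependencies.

{Destination, ETA, Origin, PortCode, Weight}

Start with {Origin, Weight}.
Origin → ETA, PortCode applies; add {ETA, PortCode} → now {ETA, Origin, PortCode, Weight}.
ETA → Destination applies; add {Destination} → now {Destination, ETA, Origin, PortCode, Weight}.
No further FD applies.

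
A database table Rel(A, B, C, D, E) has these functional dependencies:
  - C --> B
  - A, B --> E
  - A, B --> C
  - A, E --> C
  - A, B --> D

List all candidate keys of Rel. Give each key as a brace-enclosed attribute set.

{A, B}, {A, C}, {A, E}

Attributes never on any right-hand side: {A} — every candidate key must contain it.
{A, B} is a candidate key since {A, B}⁺ = {A, B, C, D, E} covers every attribute.
{A, C} is a candidate key since {A, C}⁺ = {A, B, C, D, E} covers every attribute.
{A, E} is a candidate key since {A, E}⁺ = {A, B, C, D, E} covers every attribute.
These are minimal and exhaustive — every other superkey contains one of them.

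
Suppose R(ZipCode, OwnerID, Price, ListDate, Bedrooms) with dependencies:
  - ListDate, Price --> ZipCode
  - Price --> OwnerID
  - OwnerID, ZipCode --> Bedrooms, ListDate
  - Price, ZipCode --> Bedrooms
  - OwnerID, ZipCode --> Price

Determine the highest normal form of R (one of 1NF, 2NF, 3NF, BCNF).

3NF

Candidate keys: {ListDate, Price}, {OwnerID, ZipCode}, {Price, ZipCode}. Prime attributes: {ListDate, OwnerID, Price, ZipCode}.
For Price --> OwnerID we have {Price}⁺ = {OwnerID, Price}; {Price} is not a superkey, so BCNF fails.
But every attribute on its right side ({OwnerID}) is prime, and the same holds for every other non-superkey FD, so 3NF still holds.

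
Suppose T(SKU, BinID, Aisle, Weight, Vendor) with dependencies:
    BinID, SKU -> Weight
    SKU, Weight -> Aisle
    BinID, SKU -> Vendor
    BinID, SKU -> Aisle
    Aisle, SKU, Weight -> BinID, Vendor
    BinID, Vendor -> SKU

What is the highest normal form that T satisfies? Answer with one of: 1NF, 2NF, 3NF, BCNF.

Candidate keys: {BinID, SKU}, {BinID, Vendor}, {SKU, Weight}. Prime attributes: {BinID, SKU, Vendor, Weight}.
Every FD has a superkey on the left, so the relation is in BCNF.

BCNF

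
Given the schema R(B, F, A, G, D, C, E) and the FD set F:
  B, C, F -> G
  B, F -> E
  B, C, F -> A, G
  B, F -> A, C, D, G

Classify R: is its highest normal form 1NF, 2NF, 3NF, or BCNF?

BCNF

Candidate key: {B, F}. Prime attributes: {B, F}.
Every FD has a superkey on the left, so the relation is in BCNF.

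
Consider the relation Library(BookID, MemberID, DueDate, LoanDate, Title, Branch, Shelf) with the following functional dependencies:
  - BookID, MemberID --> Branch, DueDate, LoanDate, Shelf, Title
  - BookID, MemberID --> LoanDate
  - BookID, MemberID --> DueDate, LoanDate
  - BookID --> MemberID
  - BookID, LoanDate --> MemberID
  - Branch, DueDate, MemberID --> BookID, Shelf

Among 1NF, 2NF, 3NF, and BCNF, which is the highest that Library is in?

BCNF

Candidate keys: {BookID}, {Branch, DueDate, MemberID}. Prime attributes: {BookID, Branch, DueDate, MemberID}.
Each dependency's left side is a superkey — BCNF holds.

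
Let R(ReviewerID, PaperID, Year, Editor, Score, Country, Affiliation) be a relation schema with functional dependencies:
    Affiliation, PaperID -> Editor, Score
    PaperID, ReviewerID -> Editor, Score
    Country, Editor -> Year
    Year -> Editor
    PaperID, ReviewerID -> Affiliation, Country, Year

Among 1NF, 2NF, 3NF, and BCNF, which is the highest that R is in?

Candidate key: {PaperID, ReviewerID}. Prime attributes: {PaperID, ReviewerID}.
Affiliation, PaperID -> Editor, Score: {Affiliation, PaperID}⁺ = {Affiliation, Editor, PaperID, Score}, which is not all of the attributes, so the left side is not a superkey — BCNF is violated.
Because {Editor, Score} are non-prime and the left side of Affiliation, PaperID -> Editor, Score is not a superkey, the relation is not in 3NF.
No non-prime attribute depends on a proper subset of any candidate key, so 2NF holds.

2NF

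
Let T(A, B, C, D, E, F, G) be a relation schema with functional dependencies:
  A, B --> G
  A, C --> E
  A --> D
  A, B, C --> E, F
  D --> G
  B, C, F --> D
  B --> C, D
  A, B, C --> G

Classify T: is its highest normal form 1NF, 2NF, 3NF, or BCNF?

Candidate key: {A, B}. Prime attributes: {A, B}.
A, C --> E breaks BCNF: {A, C}⁺ = {A, C, D, E, G}, so {A, C} is not a superkey.
A, C --> E has non-prime {E} on the right and a non-superkey on the left, so 3NF fails.
The proper key subset {A} of {A, B} determines non-prime {D, G}, so the relation is not even in 2NF.

1NF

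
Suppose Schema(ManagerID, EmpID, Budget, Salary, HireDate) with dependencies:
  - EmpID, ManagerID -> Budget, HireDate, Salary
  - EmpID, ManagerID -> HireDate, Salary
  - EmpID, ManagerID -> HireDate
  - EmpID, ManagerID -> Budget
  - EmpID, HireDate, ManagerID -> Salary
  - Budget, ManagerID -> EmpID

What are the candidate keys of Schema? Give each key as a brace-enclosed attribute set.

{Budget, ManagerID}, {EmpID, ManagerID}

No FD produces {ManagerID}, so it must be in every candidate key.
Closure of {Budget, ManagerID} is {Budget, EmpID, HireDate, ManagerID, Salary}, the whole schema; {Budget, ManagerID} is a candidate key.
Closure of {EmpID, ManagerID} is {Budget, EmpID, HireDate, ManagerID, Salary}, the whole schema; {EmpID, ManagerID} is a candidate key.
These are minimal and exhaustive — every other superkey contains one of them.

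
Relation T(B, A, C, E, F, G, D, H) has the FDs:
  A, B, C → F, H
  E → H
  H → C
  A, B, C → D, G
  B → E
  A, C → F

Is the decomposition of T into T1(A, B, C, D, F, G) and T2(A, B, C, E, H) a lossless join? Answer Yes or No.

T1 ∩ T2 = {A, B, C}; its closure under F is {A, B, C, D, E, F, G, H}.
This includes all of T1, so the common attributes are a superkey of T1 — the join is lossless.

Yes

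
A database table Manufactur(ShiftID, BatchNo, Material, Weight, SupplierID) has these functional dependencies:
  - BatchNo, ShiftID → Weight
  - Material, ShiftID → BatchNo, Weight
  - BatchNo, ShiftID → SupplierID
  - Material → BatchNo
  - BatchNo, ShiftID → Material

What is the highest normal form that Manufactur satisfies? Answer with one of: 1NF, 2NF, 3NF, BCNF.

3NF

Candidate keys: {BatchNo, ShiftID}, {Material, ShiftID}. Prime attributes: {BatchNo, Material, ShiftID}.
Material → BatchNo: {Material}⁺ = {BatchNo, Material}, which is not all of the attributes, so the left side is not a superkey — BCNF is violated.
Since {BatchNo} ⊆ prime attributes and every other non-superkey FD also has a prime right side, the schema is in 3NF.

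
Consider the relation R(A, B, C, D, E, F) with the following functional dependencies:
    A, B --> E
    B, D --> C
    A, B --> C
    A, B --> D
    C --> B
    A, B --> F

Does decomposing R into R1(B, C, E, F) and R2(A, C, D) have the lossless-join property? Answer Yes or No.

R1 ∩ R2 = {C}; its closure under F is {B, C}.
The closure covers neither R1 nor R2 entirely; the join is not lossless.

No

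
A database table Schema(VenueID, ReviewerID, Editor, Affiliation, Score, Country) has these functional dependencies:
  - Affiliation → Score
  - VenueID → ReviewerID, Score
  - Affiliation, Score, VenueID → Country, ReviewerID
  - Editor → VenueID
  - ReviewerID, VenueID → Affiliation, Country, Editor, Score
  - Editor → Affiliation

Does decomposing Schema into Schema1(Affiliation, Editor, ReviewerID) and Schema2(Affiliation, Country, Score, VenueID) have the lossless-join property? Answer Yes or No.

Common attributes: {Affiliation}; their closure is {Affiliation, Score}.
Neither Schema1 nor Schema2 is contained in that closure, so the decomposition is lossy.

No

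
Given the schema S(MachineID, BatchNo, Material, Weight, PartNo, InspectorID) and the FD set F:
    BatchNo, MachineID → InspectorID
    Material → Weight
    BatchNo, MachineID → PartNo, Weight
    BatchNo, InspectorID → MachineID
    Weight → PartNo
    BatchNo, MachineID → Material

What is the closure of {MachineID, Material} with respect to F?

Start with {MachineID, Material}.
Material → Weight applies; add {Weight} → now {MachineID, Material, Weight}.
Weight → PartNo applies; add {PartNo} → now {MachineID, Material, PartNo, Weight}.
No further FD applies.

{MachineID, Material, PartNo, Weight}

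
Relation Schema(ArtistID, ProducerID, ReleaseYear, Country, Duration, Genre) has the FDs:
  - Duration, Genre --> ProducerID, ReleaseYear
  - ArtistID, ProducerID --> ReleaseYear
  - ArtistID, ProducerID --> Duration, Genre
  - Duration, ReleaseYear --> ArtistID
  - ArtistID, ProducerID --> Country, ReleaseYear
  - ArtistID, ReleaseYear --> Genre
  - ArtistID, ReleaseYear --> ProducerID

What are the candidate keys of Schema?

{ArtistID, ProducerID}, {ArtistID, ReleaseYear}, {Duration, Genre}, {Duration, ReleaseYear}

{ArtistID, ProducerID}⁺ = {ArtistID, Country, Duration, Genre, ProducerID, ReleaseYear}, which is every attribute, so {ArtistID, ProducerID} is a candidate key.
{ArtistID, ReleaseYear}⁺ = {ArtistID, Country, Duration, Genre, ProducerID, ReleaseYear}, which is every attribute, so {ArtistID, ReleaseYear} is a candidate key.
{Duration, Genre}⁺ = {ArtistID, Country, Duration, Genre, ProducerID, ReleaseYear}, which is every attribute, so {Duration, Genre} is a candidate key.
{Duration, ReleaseYear}⁺ = {ArtistID, Country, Duration, Genre, ProducerID, ReleaseYear}, which is every attribute, so {Duration, ReleaseYear} is a candidate key.
Any other superkey properly contains one of these, so there are no further candidate keys.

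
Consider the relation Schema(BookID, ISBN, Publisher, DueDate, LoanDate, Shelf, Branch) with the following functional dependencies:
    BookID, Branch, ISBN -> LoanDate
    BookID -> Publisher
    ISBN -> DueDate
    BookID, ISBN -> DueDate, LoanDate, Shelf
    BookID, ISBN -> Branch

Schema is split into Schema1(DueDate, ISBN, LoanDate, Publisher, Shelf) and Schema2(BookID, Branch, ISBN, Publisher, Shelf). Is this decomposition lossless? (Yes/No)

Schema1 ∩ Schema2 = {ISBN, Publisher, Shelf}; its closure under F is {DueDate, ISBN, Publisher, Shelf}.
Schema1 ⊄ {DueDate, ISBN, Publisher, Shelf} and Schema2 ⊄ {DueDate, ISBN, Publisher, Shelf}, so the split is lossy.

No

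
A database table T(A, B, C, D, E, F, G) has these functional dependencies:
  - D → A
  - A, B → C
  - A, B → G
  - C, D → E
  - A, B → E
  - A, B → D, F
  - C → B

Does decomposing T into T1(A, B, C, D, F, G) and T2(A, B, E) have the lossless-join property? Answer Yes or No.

T1 ∩ T2 = {A, B}; its closure under F is {A, B, C, D, E, F, G}.
Since T1 ⊆ {A, B, C, D, E, F, G}, the intersection is a superkey of T1; the decomposition is lossless.

Yes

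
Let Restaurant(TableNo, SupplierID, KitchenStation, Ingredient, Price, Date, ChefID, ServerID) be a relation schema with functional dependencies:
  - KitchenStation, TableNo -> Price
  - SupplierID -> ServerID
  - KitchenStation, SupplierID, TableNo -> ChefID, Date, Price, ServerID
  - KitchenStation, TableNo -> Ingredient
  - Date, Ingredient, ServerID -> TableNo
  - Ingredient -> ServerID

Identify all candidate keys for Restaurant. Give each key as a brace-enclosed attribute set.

Attributes never on any right-hand side: {KitchenStation, SupplierID} — every candidate key must contain all of them.
{KitchenStation, SupplierID, TableNo}⁺ = {ChefID, Date, Ingredient, KitchenStation, Price, ServerID, SupplierID, TableNo} — all of the relation — so {KitchenStation, SupplierID, TableNo} is a candidate key.
{Date, Ingredient, KitchenStation, SupplierID}⁺ = {ChefID, Date, Ingredient, KitchenStation, Price, ServerID, SupplierID, TableNo} — all of the relation — so {Date, Ingredient, KitchenStation, SupplierID} is a candidate key.
No proper subset of any of these is a key, and no other minimal superkey exists.

{Date, Ingredient, KitchenStation, SupplierID}, {KitchenStation, SupplierID, TableNo}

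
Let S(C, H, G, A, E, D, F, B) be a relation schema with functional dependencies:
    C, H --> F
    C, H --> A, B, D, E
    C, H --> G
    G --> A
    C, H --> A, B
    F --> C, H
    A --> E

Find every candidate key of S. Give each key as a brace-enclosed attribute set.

{F}⁺ = {A, B, C, D, E, F, G, H}, which is every attribute, so {F} is a candidate key.
{C, H}⁺ = {A, B, C, D, E, F, G, H}, which is every attribute, so {C, H} is a candidate key.
No proper subset of any of these is a key, and no other minimal superkey exists.

{C, H}, {F}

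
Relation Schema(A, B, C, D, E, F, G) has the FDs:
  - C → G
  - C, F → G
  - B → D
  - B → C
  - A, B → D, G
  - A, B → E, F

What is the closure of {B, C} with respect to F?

Start with {B, C}.
C → G applies; add {G} → now {B, C, G}.
B → D applies; add {D} → now {B, C, D, G}.
No further FD applies.

{B, C, D, G}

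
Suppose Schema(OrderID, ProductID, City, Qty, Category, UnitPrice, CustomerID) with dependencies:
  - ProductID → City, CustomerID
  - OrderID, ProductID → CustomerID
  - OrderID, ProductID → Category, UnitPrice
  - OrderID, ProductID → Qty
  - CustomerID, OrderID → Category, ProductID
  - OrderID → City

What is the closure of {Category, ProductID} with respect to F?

Start with {Category, ProductID}.
ProductID → City, CustomerID applies; add {City, CustomerID} → now {Category, City, CustomerID, ProductID}.
No further FD applies.

{Category, City, CustomerID, ProductID}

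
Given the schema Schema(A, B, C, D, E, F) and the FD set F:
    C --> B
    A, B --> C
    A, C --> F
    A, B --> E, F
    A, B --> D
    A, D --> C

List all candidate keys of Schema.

Attributes never on any right-hand side: {A} — every candidate key must contain it.
{A, B}⁺ = {A, B, C, D, E, F}, which is every attribute, so {A, B} is a candidate key.
{A, C}⁺ = {A, B, C, D, E, F}, which is every attribute, so {A, C} is a candidate key.
{A, D}⁺ = {A, B, C, D, E, F}, which is every attribute, so {A, D} is a candidate key.
No proper subset of any of these is a key, and no other minimal superkey exists.

{A, B}, {A, C}, {A, D}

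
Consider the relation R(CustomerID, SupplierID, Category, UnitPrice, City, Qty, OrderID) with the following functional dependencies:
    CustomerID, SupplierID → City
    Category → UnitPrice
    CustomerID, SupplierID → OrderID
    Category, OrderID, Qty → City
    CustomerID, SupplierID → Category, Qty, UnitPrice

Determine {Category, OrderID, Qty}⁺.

Start with {Category, OrderID, Qty}.
Category → UnitPrice applies; add {UnitPrice} → now {Category, OrderID, Qty, UnitPrice}.
Category, OrderID, Qty → City applies; add {City} → now {Category, City, OrderID, Qty, UnitPrice}.
No further FD applies.

{Category, City, OrderID, Qty, UnitPrice}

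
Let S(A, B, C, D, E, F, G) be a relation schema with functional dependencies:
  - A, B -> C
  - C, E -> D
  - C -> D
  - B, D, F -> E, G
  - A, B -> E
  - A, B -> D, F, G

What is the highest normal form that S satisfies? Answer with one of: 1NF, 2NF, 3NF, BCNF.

Candidate key: {A, B}. Prime attributes: {A, B}.
For C, E -> D we have {C, E}⁺ = {C, D, E}; {C, E} is not a superkey, so BCNF fails.
C, E -> D has non-prime {D} on the right and a non-superkey on the left, so 3NF fails.
No non-prime attribute depends on a proper subset of any candidate key, so 2NF holds.

2NF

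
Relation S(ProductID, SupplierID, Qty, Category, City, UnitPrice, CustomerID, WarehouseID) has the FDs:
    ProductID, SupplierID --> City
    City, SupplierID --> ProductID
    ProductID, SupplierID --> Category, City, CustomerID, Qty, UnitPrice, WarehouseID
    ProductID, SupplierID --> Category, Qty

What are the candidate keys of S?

{City, SupplierID}, {ProductID, SupplierID}

{SupplierID} never appears on the right of any FD, so every key must include it.
{City, SupplierID} is a candidate key since {City, SupplierID}⁺ = {Category, City, CustomerID, ProductID, Qty, SupplierID, UnitPrice, WarehouseID} covers every attribute.
{ProductID, SupplierID} is a candidate key since {ProductID, SupplierID}⁺ = {Category, City, CustomerID, ProductID, Qty, SupplierID, UnitPrice, WarehouseID} covers every attribute.
These are minimal and exhaustive — every other superkey contains one of them.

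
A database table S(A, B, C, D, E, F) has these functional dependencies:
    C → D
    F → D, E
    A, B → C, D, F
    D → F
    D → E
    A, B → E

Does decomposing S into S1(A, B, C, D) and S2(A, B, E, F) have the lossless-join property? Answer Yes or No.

Yes

The shared attributes are {A, B} and {A, B}⁺ = {A, B, C, D, E, F}.
Since S1 ⊆ {A, B, C, D, E, F}, the intersection is a superkey of S1; the decomposition is lossless.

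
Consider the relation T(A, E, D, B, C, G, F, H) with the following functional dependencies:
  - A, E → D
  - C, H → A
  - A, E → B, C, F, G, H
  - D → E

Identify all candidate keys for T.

{A, D}, {A, E}, {C, D, H}, {C, E, H}

{A, D} is a candidate key since {A, D}⁺ = {A, B, C, D, E, F, G, H} covers every attribute.
{A, E} is a candidate key since {A, E}⁺ = {A, B, C, D, E, F, G, H} covers every attribute.
{C, D, H} is a candidate key since {C, D, H}⁺ = {A, B, C, D, E, F, G, H} covers every attribute.
{C, E, H} is a candidate key since {C, E, H}⁺ = {A, B, C, D, E, F, G, H} covers every attribute.
Any other superkey properly contains one of these, so there are no further candidate keys.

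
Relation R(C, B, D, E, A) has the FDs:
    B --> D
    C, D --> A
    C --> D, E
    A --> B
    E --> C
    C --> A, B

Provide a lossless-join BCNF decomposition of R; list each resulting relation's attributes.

{A, B}; {A, C, E}; {B, D}

Candidate keys of the original relation: {C}, {E}.
Within {A, B, C, D, E}: {B}⁺ ∩ {A, B, C, D, E} = {B, D}, not the whole set, so B --> D violates BCNF; decompose into {B, D} and {A, B, C, E}.
{B, D} has no BCNF violation.
Within {A, B, C, E}: {A}⁺ ∩ {A, B, C, E} = {A, B}, not the whole set, so A --> B violates BCNF; decompose into {A, B} and {A, C, E}.
{A, B} has no BCNF violation.
{A, C, E} has no BCNF violation.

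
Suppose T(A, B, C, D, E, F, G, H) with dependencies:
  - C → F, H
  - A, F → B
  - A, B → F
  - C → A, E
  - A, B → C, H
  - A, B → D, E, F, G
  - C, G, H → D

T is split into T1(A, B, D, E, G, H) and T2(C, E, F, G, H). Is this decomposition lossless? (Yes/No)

The shared attributes are {E, G, H} and {E, G, H}⁺ = {E, G, H}.
Neither T1 nor T2 is contained in that closure, so the decomposition is lossy.

No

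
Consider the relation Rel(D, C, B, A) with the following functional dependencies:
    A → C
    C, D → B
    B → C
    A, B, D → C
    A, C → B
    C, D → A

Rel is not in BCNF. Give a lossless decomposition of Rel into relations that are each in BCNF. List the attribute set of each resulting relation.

{A, B}; {A, D}; {B, C}

Candidate keys of the original relation: {A, D}, {B, D}, {C, D}.
{A, B, C, D}: {A} determines {A, B, C} here but is not a superkey — split on A → B, C, giving {A, B, C} and {A, D}.
{A, B, C}: {B} determines {B, C} here but is not a superkey — split on B → C, giving {B, C} and {A, B}.
{B, C} is in BCNF.
{A, B} is in BCNF.
{A, D} is in BCNF.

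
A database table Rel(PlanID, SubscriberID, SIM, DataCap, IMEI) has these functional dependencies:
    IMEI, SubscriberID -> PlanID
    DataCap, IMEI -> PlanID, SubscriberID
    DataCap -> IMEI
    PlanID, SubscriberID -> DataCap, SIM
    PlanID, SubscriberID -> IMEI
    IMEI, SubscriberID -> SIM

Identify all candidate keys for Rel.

Closure of {DataCap} is {DataCap, IMEI, PlanID, SIM, SubscriberID}, the whole schema; {DataCap} is a candidate key.
Closure of {IMEI, SubscriberID} is {DataCap, IMEI, PlanID, SIM, SubscriberID}, the whole schema; {IMEI, SubscriberID} is a candidate key.
Closure of {PlanID, SubscriberID} is {DataCap, IMEI, PlanID, SIM, SubscriberID}, the whole schema; {PlanID, SubscriberID} is a candidate key.
These are minimal and exhaustive — every other superkey contains one of them.

{DataCap}, {IMEI, SubscriberID}, {PlanID, SubscriberID}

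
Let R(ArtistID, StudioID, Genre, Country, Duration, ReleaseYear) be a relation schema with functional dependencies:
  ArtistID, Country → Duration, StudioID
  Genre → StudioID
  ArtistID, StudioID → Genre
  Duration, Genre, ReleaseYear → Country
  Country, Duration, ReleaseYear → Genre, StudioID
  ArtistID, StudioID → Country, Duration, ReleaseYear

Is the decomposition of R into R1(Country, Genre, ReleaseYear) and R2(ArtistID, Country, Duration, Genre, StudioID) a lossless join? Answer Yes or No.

No

The shared attributes are {Country, Genre} and {Country, Genre}⁺ = {Country, Genre, StudioID}.
R1 ⊄ {Country, Genre, StudioID} and R2 ⊄ {Country, Genre, StudioID}, so the split is lossy.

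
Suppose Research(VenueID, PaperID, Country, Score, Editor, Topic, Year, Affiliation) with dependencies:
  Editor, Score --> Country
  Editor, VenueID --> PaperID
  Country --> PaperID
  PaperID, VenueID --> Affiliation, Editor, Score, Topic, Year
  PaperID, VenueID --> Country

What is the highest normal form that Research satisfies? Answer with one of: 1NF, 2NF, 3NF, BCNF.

3NF

Candidate keys: {Country, VenueID}, {Editor, VenueID}, {PaperID, VenueID}. Prime attributes: {Country, Editor, PaperID, VenueID}.
Editor, Score --> Country: {Editor, Score}⁺ = {Country, Editor, PaperID, Score}, which is not all of the attributes, so the left side is not a superkey — BCNF is violated.
Since {Country} ⊆ prime attributes and every other non-superkey FD also has a prime right side, the schema is in 3NF.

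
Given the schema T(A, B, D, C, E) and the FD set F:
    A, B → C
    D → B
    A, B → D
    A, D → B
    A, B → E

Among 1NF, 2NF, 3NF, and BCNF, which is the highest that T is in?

3NF

Candidate keys: {A, B}, {A, D}. Prime attributes: {A, B, D}.
D → B: {D}⁺ = {B, D}, which is not all of the attributes, so the left side is not a superkey — BCNF is violated.
Its right-hand attributes {B} are all prime, as are those of every other non-superkey FD — the relation is in 3NF.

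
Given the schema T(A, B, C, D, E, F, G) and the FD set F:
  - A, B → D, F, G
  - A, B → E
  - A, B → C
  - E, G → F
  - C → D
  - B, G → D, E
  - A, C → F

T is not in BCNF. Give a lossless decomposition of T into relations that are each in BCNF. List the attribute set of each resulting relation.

{A, B, C, G}; {B, E, G}; {C, D}; {E, F, G}

Candidate key of the original relation: {A, B}.
Within {A, B, C, D, E, F, G}: {E, G}⁺ ∩ {A, B, C, D, E, F, G} = {E, F, G}, not the whole set, so E, G → F violates BCNF; decompose into {E, F, G} and {A, B, C, D, E, G}.
{E, F, G}: every determinant is a superkey — BCNF.
Within {A, B, C, D, E, G}: {C}⁺ ∩ {A, B, C, D, E, G} = {C, D}, not the whole set, so C → D violates BCNF; decompose into {C, D} and {A, B, C, E, G}.
{C, D}: every determinant is a superkey — BCNF.
Within {A, B, C, E, G}: {B, G}⁺ ∩ {A, B, C, E, G} = {B, E, G}, not the whole set, so B, G → E violates BCNF; decompose into {B, E, G} and {A, B, C, G}.
{B, E, G}: every determinant is a superkey — BCNF.
{A, B, C, G}: every determinant is a superkey — BCNF.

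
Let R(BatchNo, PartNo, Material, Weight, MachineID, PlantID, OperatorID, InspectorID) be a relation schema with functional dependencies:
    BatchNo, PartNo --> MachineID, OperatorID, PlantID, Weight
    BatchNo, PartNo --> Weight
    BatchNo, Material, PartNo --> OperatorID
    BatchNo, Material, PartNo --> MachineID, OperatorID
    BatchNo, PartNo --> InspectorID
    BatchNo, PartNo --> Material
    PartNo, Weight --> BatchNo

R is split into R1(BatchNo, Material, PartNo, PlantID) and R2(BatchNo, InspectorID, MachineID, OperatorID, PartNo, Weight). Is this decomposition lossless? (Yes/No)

Yes

Common attributes: {BatchNo, PartNo}; their closure is {BatchNo, InspectorID, MachineID, Material, OperatorID, PartNo, PlantID, Weight}.
Since R1 ⊆ {BatchNo, InspectorID, MachineID, Material, OperatorID, PartNo, PlantID, Weight}, the intersection is a superkey of R1; the decomposition is lossless.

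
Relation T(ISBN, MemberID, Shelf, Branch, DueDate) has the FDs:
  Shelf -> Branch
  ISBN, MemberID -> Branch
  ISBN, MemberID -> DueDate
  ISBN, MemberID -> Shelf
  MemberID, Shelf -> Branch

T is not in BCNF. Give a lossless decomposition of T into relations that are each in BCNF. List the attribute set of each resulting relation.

{Branch, Shelf}; {DueDate, ISBN, MemberID, Shelf}

Candidate key of the original relation: {ISBN, MemberID}.
{Branch, DueDate, ISBN, MemberID, Shelf}: {Shelf} determines {Branch, Shelf} here but is not a superkey — split on Shelf -> Branch, giving {Branch, Shelf} and {DueDate, ISBN, MemberID, Shelf}.
{Branch, Shelf}: every determinant is a superkey — BCNF.
{DueDate, ISBN, MemberID, Shelf}: every determinant is a superkey — BCNF.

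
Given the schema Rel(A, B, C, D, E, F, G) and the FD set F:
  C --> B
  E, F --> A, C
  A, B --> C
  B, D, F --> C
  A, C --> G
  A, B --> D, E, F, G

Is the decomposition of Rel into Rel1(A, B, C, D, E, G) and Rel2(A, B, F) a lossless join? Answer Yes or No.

The shared attributes are {A, B} and {A, B}⁺ = {A, B, C, D, E, F, G}.
Since Rel1 ⊆ {A, B, C, D, E, F, G}, the intersection is a superkey of Rel1; the decomposition is lossless.

Yes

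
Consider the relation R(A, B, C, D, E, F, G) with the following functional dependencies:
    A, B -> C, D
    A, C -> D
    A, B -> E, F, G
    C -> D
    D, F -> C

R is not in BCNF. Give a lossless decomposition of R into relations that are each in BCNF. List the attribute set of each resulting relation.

Candidate key of the original relation: {A, B}.
In {A, B, C, D, E, F, G}, {A, C} is not a superkey ({A, C}⁺ restricted to this set is {A, C, D}), so split on A, C -> D into {A, C, D} and {A, B, C, E, F, G}.
In {A, C, D}, {C} is not a superkey ({C}⁺ restricted to this set is {C, D}), so split on C -> D into {C, D} and {A, C}.
{C, D} is in BCNF.
{A, C} is in BCNF.
{A, B, C, E, F, G} is in BCNF.

{A, B, C, E, F, G}; {C, D}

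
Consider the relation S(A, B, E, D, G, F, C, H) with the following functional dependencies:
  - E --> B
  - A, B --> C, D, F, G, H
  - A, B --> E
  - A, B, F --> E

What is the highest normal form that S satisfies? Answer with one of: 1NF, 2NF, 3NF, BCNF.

Candidate keys: {A, B}, {A, E}. Prime attributes: {A, B, E}.
For E --> B we have {E}⁺ = {B, E}; {E} is not a superkey, so BCNF fails.
Its right-hand attributes {B} are all prime, as are those of every other non-superkey FD — the relation is in 3NF.

3NF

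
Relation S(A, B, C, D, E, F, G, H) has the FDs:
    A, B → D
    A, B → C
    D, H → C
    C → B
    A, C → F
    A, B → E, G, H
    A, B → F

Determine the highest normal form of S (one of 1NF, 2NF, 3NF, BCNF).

Candidate keys: {A, B}, {A, C}, {A, D, H}. Prime attributes: {A, B, C, D, H}.
D, H → C breaks BCNF: {D, H}⁺ = {B, C, D, H}, so {D, H} is not a superkey.
Its right-hand attributes {C} are all prime, as are those of every other non-superkey FD — the relation is in 3NF.

3NF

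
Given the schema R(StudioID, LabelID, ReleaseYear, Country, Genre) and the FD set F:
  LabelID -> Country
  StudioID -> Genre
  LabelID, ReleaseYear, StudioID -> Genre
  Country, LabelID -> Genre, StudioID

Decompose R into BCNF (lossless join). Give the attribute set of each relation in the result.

Candidate key of the original relation: {LabelID, ReleaseYear}.
{Country, Genre, LabelID, ReleaseYear, StudioID}: {LabelID} determines {Country, Genre, LabelID, StudioID} here but is not a superkey — split on LabelID -> Country, Genre, StudioID, giving {Country, Genre, LabelID, StudioID} and {LabelID, ReleaseYear}.
{Country, Genre, LabelID, StudioID}: {StudioID} determines {Genre, StudioID} here but is not a superkey — split on StudioID -> Genre, giving {Genre, StudioID} and {Country, LabelID, StudioID}.
{Genre, StudioID}: every determinant is a superkey — BCNF.
{Country, LabelID, StudioID}: every determinant is a superkey — BCNF.
{LabelID, ReleaseYear}: every determinant is a superkey — BCNF.

{Country, LabelID, StudioID}; {Genre, StudioID}; {LabelID, ReleaseYear}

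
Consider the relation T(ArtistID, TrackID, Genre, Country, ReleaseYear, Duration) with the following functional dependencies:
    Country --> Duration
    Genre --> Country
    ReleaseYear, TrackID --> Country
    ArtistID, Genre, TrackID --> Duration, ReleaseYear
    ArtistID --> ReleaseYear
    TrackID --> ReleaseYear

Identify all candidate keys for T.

{ArtistID, Genre, TrackID}

{ArtistID, Genre, TrackID} never appear on the right of any FD, so every key must include all of them.
{ArtistID, Genre, TrackID}⁺ = {ArtistID, Country, Duration, Genre, ReleaseYear, TrackID}, which is every attribute, so {ArtistID, Genre, TrackID} is a candidate key.
No other minimal set has full closure, so this is the only candidate key.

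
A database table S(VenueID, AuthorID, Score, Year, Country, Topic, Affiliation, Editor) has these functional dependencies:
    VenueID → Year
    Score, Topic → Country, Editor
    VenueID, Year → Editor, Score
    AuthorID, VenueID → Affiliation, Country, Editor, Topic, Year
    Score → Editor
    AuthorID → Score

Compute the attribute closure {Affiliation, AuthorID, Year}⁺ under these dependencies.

Start with {Affiliation, AuthorID, Year}.
AuthorID → Score applies; add {Score} → now {Affiliation, AuthorID, Score, Year}.
Score → Editor applies; add {Editor} → now {Affiliation, AuthorID, Editor, Score, Year}.
No further FD applies.

{Affiliation, AuthorID, Editor, Score, Year}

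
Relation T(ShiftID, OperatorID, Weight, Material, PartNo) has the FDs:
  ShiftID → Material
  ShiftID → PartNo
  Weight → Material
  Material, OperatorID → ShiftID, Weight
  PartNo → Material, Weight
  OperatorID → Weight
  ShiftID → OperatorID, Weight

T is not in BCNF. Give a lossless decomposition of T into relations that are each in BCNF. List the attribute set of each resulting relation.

Candidate keys of the original relation: {OperatorID}, {ShiftID}.
Within {Material, OperatorID, PartNo, ShiftID, Weight}: {Weight}⁺ ∩ {Material, OperatorID, PartNo, ShiftID, Weight} = {Material, Weight}, not the whole set, so Weight → Material violates BCNF; decompose into {Material, Weight} and {OperatorID, PartNo, ShiftID, Weight}.
{Material, Weight}: every determinant is a superkey — BCNF.
Within {OperatorID, PartNo, ShiftID, Weight}: {PartNo}⁺ ∩ {OperatorID, PartNo, ShiftID, Weight} = {PartNo, Weight}, not the whole set, so PartNo → Weight violates BCNF; decompose into {PartNo, Weight} and {OperatorID, PartNo, ShiftID}.
{PartNo, Weight}: every determinant is a superkey — BCNF.
{OperatorID, PartNo, ShiftID}: every determinant is a superkey — BCNF.

{Material, Weight}; {OperatorID, PartNo, ShiftID}; {PartNo, Weight}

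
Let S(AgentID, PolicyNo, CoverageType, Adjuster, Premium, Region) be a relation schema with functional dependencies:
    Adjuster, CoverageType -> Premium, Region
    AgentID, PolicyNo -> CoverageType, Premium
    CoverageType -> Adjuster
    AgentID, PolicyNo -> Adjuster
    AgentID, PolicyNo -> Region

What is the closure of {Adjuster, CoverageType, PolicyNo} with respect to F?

Start with {Adjuster, CoverageType, PolicyNo}.
Adjuster, CoverageType -> Premium, Region applies; add {Premium, Region} → now {Adjuster, CoverageType, PolicyNo, Premium, Region}.
No further FD applies.

{Adjuster, CoverageType, PolicyNo, Premium, Region}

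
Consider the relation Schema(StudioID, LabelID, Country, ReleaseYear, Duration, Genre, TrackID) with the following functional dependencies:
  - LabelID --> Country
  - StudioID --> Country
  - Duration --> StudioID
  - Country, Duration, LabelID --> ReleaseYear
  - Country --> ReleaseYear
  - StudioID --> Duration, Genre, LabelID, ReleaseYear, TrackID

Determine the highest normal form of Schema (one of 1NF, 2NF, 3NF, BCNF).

Candidate keys: {Duration}, {StudioID}. Prime attributes: {Duration, StudioID}.
LabelID --> Country breaks BCNF: {LabelID}⁺ = {Country, LabelID, ReleaseYear}, so {LabelID} is not a superkey.
LabelID --> Country has non-prime {Country} on the right and a non-superkey on the left, so 3NF fails.
With only single-attribute keys there can be no partial dependency, so 2NF holds.

2NF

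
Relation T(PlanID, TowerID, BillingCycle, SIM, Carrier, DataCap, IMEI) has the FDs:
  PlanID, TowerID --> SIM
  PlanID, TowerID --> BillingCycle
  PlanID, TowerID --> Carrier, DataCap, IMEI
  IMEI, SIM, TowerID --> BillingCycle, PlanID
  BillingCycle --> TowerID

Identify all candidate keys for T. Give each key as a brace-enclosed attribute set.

{BillingCycle, PlanID}⁺ = {BillingCycle, Carrier, DataCap, IMEI, PlanID, SIM, TowerID} — all of the relation — so {BillingCycle, PlanID} is a candidate key.
{PlanID, TowerID}⁺ = {BillingCycle, Carrier, DataCap, IMEI, PlanID, SIM, TowerID} — all of the relation — so {PlanID, TowerID} is a candidate key.
{BillingCycle, IMEI, SIM}⁺ = {BillingCycle, Carrier, DataCap, IMEI, PlanID, SIM, TowerID} — all of the relation — so {BillingCycle, IMEI, SIM} is a candidate key.
{IMEI, SIM, TowerID}⁺ = {BillingCycle, Carrier, DataCap, IMEI, PlanID, SIM, TowerID} — all of the relation — so {IMEI, SIM, TowerID} is a candidate key.
Any other superkey properly contains one of these, so there are no further candidate keys.

{BillingCycle, IMEI, SIM}, {BillingCycle, PlanID}, {IMEI, SIM, TowerID}, {PlanID, TowerID}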